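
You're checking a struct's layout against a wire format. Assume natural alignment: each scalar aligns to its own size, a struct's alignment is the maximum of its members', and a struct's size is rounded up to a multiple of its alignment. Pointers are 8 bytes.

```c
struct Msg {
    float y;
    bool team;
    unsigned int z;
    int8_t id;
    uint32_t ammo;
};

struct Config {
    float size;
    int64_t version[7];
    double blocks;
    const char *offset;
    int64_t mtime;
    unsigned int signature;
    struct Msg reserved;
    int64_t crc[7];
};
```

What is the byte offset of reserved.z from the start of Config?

Msg: @0: y [4B, align 4] → 4; @4: team [1B, align 1] → 5; +3 pad (align 4); @8: z [4B, align 4] → 12; @12: id [1B, align 1] → 13; +3 pad (align 4); @16: ammo [4B, align 4] → 20; size 20, align 4
@0: size [4B, align 4] → 4
+4 pad (align 8)
@8: version [56B, align 8] → 64
@64: blocks [8B, align 8] → 72
@72: offset [8B, align 8] → 80
@80: mtime [8B, align 8] → 88
@88: signature [4B, align 4] → 92
@92: reserved [20B, align 4] → 112
within Msg: z at 8
92 + 8 = 100

100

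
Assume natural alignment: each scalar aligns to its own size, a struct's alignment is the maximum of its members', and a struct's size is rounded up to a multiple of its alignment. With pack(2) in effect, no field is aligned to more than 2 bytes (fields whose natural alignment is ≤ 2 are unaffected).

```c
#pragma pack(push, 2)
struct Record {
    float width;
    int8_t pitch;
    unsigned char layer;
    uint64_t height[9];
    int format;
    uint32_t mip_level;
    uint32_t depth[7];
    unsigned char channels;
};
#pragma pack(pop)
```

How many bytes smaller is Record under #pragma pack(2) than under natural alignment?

natural layout:
  0..4  width  (4B, 4-aligned)
  4..5  pitch  (1B, 1-aligned)
  5..6  layer  (1B, 1-aligned)
  6..8  -- padding (2B)
  8..80  height  (72B, 8-aligned)
  80..84  format  (4B, 4-aligned)
  84..88  mip_level  (4B, 4-aligned)
  88..116  depth  (28B, 4-aligned)
  116..117  channels  (1B, 1-aligned)
  117..120  -- tail padding (3B)
  sizeof = 120, alignof = 8
packed(2) layout:
  0..4  width  (4B, 2-aligned)
  4..5  pitch  (1B, 1-aligned)
  5..6  layer  (1B, 1-aligned)
  6..78  height  (72B, 2-aligned)
  78..82  format  (4B, 2-aligned)
  82..86  mip_level  (4B, 2-aligned)
  86..114  depth  (28B, 2-aligned)
  114..115  channels  (1B, 1-aligned)
  115..116  -- tail padding (1B)
  sizeof = 116, alignof = 2
120 − 116 = 4

4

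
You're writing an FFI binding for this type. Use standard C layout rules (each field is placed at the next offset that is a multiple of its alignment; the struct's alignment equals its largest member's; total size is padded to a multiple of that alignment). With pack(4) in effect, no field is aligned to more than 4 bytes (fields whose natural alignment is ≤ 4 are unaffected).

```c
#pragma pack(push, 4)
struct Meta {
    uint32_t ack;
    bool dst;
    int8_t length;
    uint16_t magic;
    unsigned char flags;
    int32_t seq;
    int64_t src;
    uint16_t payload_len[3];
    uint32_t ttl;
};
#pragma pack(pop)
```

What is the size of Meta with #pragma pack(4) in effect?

@0: ack [4B, align 4] → 4
@4: dst [1B, align 1] → 5
@5: length [1B, align 1] → 6
@6: magic [2B, align 2] → 8
@8: flags [1B, align 1] → 9
+3 pad (align 4)
@12: seq [4B, align 4] → 16
@16: src [8B, align 4] → 24
@24: payload_len [6B, align 2] → 30
+2 pad (align 4)
@32: ttl [4B, align 4] → 36
size 36, align 4

36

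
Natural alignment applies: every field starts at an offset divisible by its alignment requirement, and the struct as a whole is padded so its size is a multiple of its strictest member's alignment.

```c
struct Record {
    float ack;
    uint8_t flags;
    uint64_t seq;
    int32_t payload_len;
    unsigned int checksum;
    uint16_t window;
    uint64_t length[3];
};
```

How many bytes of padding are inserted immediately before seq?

@0: ack [4B, align 4] → 4
@4: flags [1B, align 1] → 5
+3 pad (align 8)
@8: seq [8B, align 8] → 16

3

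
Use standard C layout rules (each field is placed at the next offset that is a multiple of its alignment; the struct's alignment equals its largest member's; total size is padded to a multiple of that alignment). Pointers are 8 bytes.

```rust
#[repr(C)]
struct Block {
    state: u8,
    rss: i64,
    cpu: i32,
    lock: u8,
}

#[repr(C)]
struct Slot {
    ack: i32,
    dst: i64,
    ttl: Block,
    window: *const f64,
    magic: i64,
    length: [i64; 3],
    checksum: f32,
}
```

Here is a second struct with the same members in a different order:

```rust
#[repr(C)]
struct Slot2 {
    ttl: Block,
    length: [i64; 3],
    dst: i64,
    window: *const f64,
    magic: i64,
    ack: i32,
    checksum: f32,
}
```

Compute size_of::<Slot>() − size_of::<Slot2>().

8

Block: 0..1  state  (1B, 1-aligned); 1..8  -- padding (7B); 8..16  rss  (8B, 8-aligned); 16..20  cpu  (4B, 4-aligned); 20..21  lock  (1B, 1-aligned); 21..24  -- tail padding (3B); sizeof = 24, alignof = 8
0..4  ack  (4B, 4-aligned)
4..8  -- padding (4B)
8..16  dst  (8B, 8-aligned)
16..40  ttl  (24B, 8-aligned)
40..48  window  (8B, 8-aligned)
48..56  magic  (8B, 8-aligned)
56..80  length  (24B, 8-aligned)
80..84  checksum  (4B, 4-aligned)
84..88  -- tail padding (4B)
sizeof = 88, alignof = 8
— Slot2 —
0..24  ttl  (24B, 8-aligned)
24..48  length  (24B, 8-aligned)
48..56  dst  (8B, 8-aligned)
56..64  window  (8B, 8-aligned)
64..72  magic  (8B, 8-aligned)
72..76  ack  (4B, 4-aligned)
76..80  checksum  (4B, 4-aligned)
sizeof = 80, alignof = 8
88 − 80 = 8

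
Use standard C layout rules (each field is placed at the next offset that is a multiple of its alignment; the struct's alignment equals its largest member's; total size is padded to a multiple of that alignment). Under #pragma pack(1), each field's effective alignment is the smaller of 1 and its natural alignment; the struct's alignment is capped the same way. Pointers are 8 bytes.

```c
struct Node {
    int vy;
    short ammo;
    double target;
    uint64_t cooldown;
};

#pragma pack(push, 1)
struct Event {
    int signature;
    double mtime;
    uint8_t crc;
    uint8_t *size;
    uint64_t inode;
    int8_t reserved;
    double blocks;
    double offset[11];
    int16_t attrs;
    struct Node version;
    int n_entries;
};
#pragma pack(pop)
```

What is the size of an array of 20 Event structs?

3120

Node: @0: vy [4B, align 4] → 4; @4: ammo [2B, align 2] → 6; +2 pad (align 8); @8: target [8B, align 8] → 16; @16: cooldown [8B, align 8] → 24; size 24, align 8
@0: signature [4B, align 1] → 4
@4: mtime [8B, align 1] → 12
@12: crc [1B, align 1] → 13
@13: size [8B, align 1] → 21
@21: inode [8B, align 1] → 29
@29: reserved [1B, align 1] → 30
@30: blocks [8B, align 1] → 38
@38: offset [88B, align 1] → 126
@126: attrs [2B, align 1] → 128
@128: version [24B, align 1] → 152
@152: n_entries [4B, align 1] → 156
size 156, align 1
array of 20: 20 × 156 = 3120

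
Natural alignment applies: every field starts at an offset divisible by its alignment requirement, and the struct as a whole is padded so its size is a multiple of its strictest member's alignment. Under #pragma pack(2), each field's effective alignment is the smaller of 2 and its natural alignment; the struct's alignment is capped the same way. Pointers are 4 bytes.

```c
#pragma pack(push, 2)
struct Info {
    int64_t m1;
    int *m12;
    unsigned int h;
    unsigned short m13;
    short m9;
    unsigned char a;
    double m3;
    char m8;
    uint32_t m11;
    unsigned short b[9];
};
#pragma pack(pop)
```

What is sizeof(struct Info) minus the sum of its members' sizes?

m1 at 0 (size 8, align 2) → ends 8
m12 at 8 (size 4, align 2) → ends 12
h at 12 (size 4, align 2) → ends 16
m13 at 16 (size 2, align 2) → ends 18
m9 at 18 (size 2, align 2) → ends 20
a at 20 (size 1, align 1) → ends 21
pad 1 to align 2 for m3
m3 at 22 (size 8, align 2) → ends 30
m8 at 30 (size 1, align 1) → ends 31
pad 1 to align 2 for m11
m11 at 32 (size 4, align 2) → ends 36
b at 36 (size 18, align 2) → ends 54
total 54 bytes, alignment 2
data bytes 52, size 54 → padding 2

2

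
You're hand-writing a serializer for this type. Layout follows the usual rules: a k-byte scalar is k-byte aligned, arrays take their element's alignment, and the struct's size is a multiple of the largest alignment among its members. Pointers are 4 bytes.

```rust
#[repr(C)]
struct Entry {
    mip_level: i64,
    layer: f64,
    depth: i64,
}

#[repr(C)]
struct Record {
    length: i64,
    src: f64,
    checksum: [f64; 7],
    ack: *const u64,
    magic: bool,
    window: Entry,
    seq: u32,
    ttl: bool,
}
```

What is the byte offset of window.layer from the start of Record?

88

Entry: mip_level at 0 (size 8, align 8) → ends 8; layer at 8 (size 8, align 8) → ends 16; depth at 16 (size 8, align 8) → ends 24; total 24 bytes, alignment 8
length at 0 (size 8, align 8) → ends 8
src at 8 (size 8, align 8) → ends 16
checksum at 16 (size 56, align 8) → ends 72
ack at 72 (size 4, align 4) → ends 76
magic at 76 (size 1, align 1) → ends 77
pad 3 to align 8 for window
window at 80 (size 24, align 8) → ends 104
within Entry: layer at 8
80 + 8 = 88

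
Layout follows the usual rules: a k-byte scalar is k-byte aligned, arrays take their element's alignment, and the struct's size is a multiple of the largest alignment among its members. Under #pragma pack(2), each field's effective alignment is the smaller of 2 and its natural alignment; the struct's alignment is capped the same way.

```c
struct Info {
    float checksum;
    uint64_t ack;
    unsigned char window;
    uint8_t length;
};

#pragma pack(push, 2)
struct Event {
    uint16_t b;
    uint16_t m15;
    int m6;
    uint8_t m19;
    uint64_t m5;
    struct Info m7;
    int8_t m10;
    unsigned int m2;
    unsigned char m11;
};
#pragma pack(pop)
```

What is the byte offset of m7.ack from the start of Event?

Info: 0..4  checksum  (4B, 4-aligned); 4..8  -- padding (4B); 8..16  ack  (8B, 8-aligned); 16..17  window  (1B, 1-aligned); 17..18  length  (1B, 1-aligned); 18..24  -- tail padding (6B); sizeof = 24, alignof = 8
0..2  b  (2B, 2-aligned)
2..4  m15  (2B, 2-aligned)
4..8  m6  (4B, 2-aligned)
8..9  m19  (1B, 1-aligned)
9..10  -- padding (1B)
10..18  m5  (8B, 2-aligned)
18..42  m7  (24B, 2-aligned)
within Info: ack at 8
18 + 8 = 26

26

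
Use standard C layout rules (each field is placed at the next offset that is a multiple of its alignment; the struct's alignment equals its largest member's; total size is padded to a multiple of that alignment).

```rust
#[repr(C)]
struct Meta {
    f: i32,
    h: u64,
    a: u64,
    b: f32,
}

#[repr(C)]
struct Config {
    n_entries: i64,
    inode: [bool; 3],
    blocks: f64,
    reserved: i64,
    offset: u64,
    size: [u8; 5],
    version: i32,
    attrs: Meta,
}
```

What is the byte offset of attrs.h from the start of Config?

Meta: 0..4  f  (4B, 4-aligned); 4..8  -- padding (4B); 8..16  h  (8B, 8-aligned); 16..24  a  (8B, 8-aligned); 24..28  b  (4B, 4-aligned); 28..32  -- tail padding (4B); sizeof = 32, alignof = 8
0..8  n_entries  (8B, 8-aligned)
8..11  inode  (3B, 1-aligned)
11..16  -- padding (5B)
16..24  blocks  (8B, 8-aligned)
24..32  reserved  (8B, 8-aligned)
32..40  offset  (8B, 8-aligned)
40..45  size  (5B, 1-aligned)
45..48  -- padding (3B)
48..52  version  (4B, 4-aligned)
52..56  -- padding (4B)
56..88  attrs  (32B, 8-aligned)
within Meta: h at 8
56 + 8 = 64

64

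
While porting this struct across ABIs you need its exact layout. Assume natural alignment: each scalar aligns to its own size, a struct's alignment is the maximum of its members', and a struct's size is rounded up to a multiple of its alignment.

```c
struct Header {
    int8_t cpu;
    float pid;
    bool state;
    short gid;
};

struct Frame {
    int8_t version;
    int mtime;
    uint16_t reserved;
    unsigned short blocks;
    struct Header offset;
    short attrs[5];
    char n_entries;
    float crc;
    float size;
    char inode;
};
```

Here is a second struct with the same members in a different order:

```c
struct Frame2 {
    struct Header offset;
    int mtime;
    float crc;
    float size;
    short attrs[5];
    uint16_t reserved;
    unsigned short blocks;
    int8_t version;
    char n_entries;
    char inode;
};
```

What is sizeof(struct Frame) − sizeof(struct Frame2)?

4

Header: @0: cpu [1B, align 1] → 1; +3 pad (align 4); @4: pid [4B, align 4] → 8; @8: state [1B, align 1] → 9; +1 pad (align 2); @10: gid [2B, align 2] → 12; size 12, align 4
@0: version [1B, align 1] → 1
+3 pad (align 4)
@4: mtime [4B, align 4] → 8
@8: reserved [2B, align 2] → 10
@10: blocks [2B, align 2] → 12
@12: offset [12B, align 4] → 24
@24: attrs [10B, align 2] → 34
@34: n_entries [1B, align 1] → 35
+1 pad (align 4)
@36: crc [4B, align 4] → 40
@40: size [4B, align 4] → 44
@44: inode [1B, align 1] → 45
+3 tail pad (align 4)
size 48, align 4
— Frame2 —
@0: offset [12B, align 4] → 12
@12: mtime [4B, align 4] → 16
@16: crc [4B, align 4] → 20
@20: size [4B, align 4] → 24
@24: attrs [10B, align 2] → 34
@34: reserved [2B, align 2] → 36
@36: blocks [2B, align 2] → 38
@38: version [1B, align 1] → 39
@39: n_entries [1B, align 1] → 40
@40: inode [1B, align 1] → 41
+3 tail pad (align 4)
size 44, align 4
48 − 44 = 4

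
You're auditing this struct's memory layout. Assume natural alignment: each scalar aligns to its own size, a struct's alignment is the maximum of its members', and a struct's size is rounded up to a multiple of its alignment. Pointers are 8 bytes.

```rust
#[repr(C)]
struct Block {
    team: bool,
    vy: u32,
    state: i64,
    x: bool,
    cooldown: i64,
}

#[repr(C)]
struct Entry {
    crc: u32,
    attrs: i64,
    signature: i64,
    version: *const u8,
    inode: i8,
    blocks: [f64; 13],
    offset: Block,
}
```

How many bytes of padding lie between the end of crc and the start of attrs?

Block: @0: team [1B, align 1] → 1; +3 pad (align 4); @4: vy [4B, align 4] → 8; @8: state [8B, align 8] → 16; @16: x [1B, align 1] → 17; +7 pad (align 8); @24: cooldown [8B, align 8] → 32; size 32, align 8
@0: crc [4B, align 4] → 4
+4 pad (align 8)
@8: attrs [8B, align 8] → 16

4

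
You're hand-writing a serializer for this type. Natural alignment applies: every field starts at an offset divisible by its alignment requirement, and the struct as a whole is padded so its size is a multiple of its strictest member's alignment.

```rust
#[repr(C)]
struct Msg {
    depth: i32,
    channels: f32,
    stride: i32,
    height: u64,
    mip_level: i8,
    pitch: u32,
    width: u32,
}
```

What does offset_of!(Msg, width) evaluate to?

32

0..4  depth  (4B, 4-aligned)
4..8  channels  (4B, 4-aligned)
8..12  stride  (4B, 4-aligned)
12..16  -- padding (4B)
16..24  height  (8B, 8-aligned)
24..25  mip_level  (1B, 1-aligned)
25..28  -- padding (3B)
28..32  pitch  (4B, 4-aligned)
32..36  width  (4B, 4-aligned)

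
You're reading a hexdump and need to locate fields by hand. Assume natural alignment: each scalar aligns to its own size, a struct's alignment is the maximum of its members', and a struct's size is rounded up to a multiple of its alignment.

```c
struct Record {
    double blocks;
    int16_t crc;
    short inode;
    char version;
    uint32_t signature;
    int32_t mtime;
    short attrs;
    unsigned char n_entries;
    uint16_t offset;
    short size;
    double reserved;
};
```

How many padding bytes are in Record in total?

4

blocks at 0 (size 8, align 8) → ends 8
crc at 8 (size 2, align 2) → ends 10
inode at 10 (size 2, align 2) → ends 12
version at 12 (size 1, align 1) → ends 13
pad 3 to align 4 for signature
signature at 16 (size 4, align 4) → ends 20
mtime at 20 (size 4, align 4) → ends 24
attrs at 24 (size 2, align 2) → ends 26
n_entries at 26 (size 1, align 1) → ends 27
pad 1 to align 2 for offset
offset at 28 (size 2, align 2) → ends 30
size at 30 (size 2, align 2) → ends 32
reserved at 32 (size 8, align 8) → ends 40
total 40 bytes, alignment 8
data bytes 36, size 40 → padding 4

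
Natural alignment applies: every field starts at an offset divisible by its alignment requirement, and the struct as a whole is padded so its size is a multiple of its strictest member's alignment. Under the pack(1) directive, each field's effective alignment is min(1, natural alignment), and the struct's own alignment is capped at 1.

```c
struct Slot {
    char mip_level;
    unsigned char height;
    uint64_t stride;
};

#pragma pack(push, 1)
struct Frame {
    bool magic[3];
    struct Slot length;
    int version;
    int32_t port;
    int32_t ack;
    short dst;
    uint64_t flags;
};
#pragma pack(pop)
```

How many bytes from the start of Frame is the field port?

Slot: mip_level at 0 (size 1, align 1) → ends 1; height at 1 (size 1, align 1) → ends 2; pad 6 to align 8 for stride; stride at 8 (size 8, align 8) → ends 16; total 16 bytes, alignment 8
magic at 0 (size 3, align 1) → ends 3
length at 3 (size 16, align 1) → ends 19
version at 19 (size 4, align 1) → ends 23
port at 23 (size 4, align 1) → ends 27

23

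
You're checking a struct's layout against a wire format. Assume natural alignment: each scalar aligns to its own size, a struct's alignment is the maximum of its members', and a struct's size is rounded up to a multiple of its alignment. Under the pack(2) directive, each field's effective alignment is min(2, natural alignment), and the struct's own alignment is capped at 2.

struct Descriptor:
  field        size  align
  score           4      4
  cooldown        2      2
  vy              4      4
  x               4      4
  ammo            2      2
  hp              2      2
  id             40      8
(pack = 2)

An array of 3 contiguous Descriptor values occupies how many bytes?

174

@0: score [4B, align 2] → 4
@4: cooldown [2B, align 2] → 6
@6: vy [4B, align 2] → 10
@10: x [4B, align 2] → 14
@14: ammo [2B, align 2] → 16
@16: hp [2B, align 2] → 18
@18: id [40B, align 2] → 58
size 58, align 2
array of 3: 3 × 58 = 174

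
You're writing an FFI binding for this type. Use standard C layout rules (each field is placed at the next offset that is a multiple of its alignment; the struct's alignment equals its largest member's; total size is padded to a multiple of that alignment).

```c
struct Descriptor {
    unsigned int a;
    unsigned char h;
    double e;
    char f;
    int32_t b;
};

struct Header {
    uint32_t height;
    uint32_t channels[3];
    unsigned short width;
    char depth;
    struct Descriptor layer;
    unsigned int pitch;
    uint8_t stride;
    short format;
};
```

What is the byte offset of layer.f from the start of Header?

Descriptor: 0..4  a  (4B, 4-aligned); 4..5  h  (1B, 1-aligned); 5..8  -- padding (3B); 8..16  e  (8B, 8-aligned); 16..17  f  (1B, 1-aligned); 17..20  -- padding (3B); 20..24  b  (4B, 4-aligned); sizeof = 24, alignof = 8
0..4  height  (4B, 4-aligned)
4..16  channels  (12B, 4-aligned)
16..18  width  (2B, 2-aligned)
18..19  depth  (1B, 1-aligned)
19..24  -- padding (5B)
24..48  layer  (24B, 8-aligned)
within Descriptor: f at 16
24 + 16 = 40

40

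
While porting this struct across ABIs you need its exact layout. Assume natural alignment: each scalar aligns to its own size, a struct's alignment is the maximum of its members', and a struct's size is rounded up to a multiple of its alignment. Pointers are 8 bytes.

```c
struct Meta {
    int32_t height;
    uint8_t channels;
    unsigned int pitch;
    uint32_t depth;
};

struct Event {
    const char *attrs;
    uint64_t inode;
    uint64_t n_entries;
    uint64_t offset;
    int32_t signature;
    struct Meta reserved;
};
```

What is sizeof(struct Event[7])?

392

Meta: height at 0 (size 4, align 4) → ends 4; channels at 4 (size 1, align 1) → ends 5; pad 3 to align 4 for pitch; pitch at 8 (size 4, align 4) → ends 12; depth at 12 (size 4, align 4) → ends 16; total 16 bytes, alignment 4
attrs at 0 (size 8, align 8) → ends 8
inode at 8 (size 8, align 8) → ends 16
n_entries at 16 (size 8, align 8) → ends 24
offset at 24 (size 8, align 8) → ends 32
signature at 32 (size 4, align 4) → ends 36
reserved at 36 (size 16, align 4) → ends 52
tail pad 4 to reach multiple of 8
total 56 bytes, alignment 8
array of 7: 7 × 56 = 392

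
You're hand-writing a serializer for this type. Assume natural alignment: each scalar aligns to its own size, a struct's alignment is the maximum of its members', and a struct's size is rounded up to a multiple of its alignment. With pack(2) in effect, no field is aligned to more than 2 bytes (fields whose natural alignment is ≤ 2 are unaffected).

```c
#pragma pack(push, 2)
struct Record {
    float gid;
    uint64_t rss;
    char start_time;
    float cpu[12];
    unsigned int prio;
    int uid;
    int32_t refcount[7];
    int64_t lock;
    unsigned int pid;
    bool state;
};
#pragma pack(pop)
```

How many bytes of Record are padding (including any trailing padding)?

2

0..4  gid  (4B, 2-aligned)
4..12  rss  (8B, 2-aligned)
12..13  start_time  (1B, 1-aligned)
13..14  -- padding (1B)
14..62  cpu  (48B, 2-aligned)
62..66  prio  (4B, 2-aligned)
66..70  uid  (4B, 2-aligned)
70..98  refcount  (28B, 2-aligned)
98..106  lock  (8B, 2-aligned)
106..110  pid  (4B, 2-aligned)
110..111  state  (1B, 1-aligned)
111..112  -- tail padding (1B)
sizeof = 112, alignof = 2
data bytes 110, size 112 → padding 2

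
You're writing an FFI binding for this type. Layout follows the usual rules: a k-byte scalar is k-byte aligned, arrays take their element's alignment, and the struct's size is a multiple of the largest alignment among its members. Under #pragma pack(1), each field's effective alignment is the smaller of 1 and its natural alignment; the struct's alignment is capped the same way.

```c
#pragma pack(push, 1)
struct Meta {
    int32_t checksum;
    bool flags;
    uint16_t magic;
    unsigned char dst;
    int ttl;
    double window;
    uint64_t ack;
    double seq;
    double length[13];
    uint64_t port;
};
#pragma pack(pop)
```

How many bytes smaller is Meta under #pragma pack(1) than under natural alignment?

4

natural layout:
  0..4  checksum  (4B, 4-aligned)
  4..5  flags  (1B, 1-aligned)
  5..6  -- padding (1B)
  6..8  magic  (2B, 2-aligned)
  8..9  dst  (1B, 1-aligned)
  9..12  -- padding (3B)
  12..16  ttl  (4B, 4-aligned)
  16..24  window  (8B, 8-aligned)
  24..32  ack  (8B, 8-aligned)
  32..40  seq  (8B, 8-aligned)
  40..144  length  (104B, 8-aligned)
  144..152  port  (8B, 8-aligned)
  sizeof = 152, alignof = 8
packed(1) layout:
  0..4  checksum  (4B, 1-aligned)
  4..5  flags  (1B, 1-aligned)
  5..7  magic  (2B, 1-aligned)
  7..8  dst  (1B, 1-aligned)
  8..12  ttl  (4B, 1-aligned)
  12..20  window  (8B, 1-aligned)
  20..28  ack  (8B, 1-aligned)
  28..36  seq  (8B, 1-aligned)
  36..140  length  (104B, 1-aligned)
  140..148  port  (8B, 1-aligned)
  sizeof = 148, alignof = 1
152 − 148 = 4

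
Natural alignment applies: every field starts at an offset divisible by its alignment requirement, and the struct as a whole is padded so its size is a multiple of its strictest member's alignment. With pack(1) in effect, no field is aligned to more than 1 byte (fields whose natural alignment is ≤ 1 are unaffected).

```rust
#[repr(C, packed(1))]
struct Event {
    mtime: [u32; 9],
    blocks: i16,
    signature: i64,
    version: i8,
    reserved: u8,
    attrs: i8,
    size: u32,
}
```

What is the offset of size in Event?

@0: mtime [36B, align 1] → 36
@36: blocks [2B, align 1] → 38
@38: signature [8B, align 1] → 46
@46: version [1B, align 1] → 47
@47: reserved [1B, align 1] → 48
@48: attrs [1B, align 1] → 49
@49: size [4B, align 1] → 53

49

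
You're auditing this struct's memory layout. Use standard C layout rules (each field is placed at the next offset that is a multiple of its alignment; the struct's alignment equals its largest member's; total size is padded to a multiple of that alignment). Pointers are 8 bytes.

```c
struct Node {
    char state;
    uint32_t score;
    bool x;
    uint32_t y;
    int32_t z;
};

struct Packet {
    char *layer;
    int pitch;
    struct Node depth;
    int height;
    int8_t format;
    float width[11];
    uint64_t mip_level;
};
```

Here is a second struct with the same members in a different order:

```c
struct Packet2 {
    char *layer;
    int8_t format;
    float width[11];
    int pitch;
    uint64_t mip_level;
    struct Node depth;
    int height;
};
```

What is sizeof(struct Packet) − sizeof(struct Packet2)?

Node: state at 0 (size 1, align 1) → ends 1; pad 3 to align 4 for score; score at 4 (size 4, align 4) → ends 8; x at 8 (size 1, align 1) → ends 9; pad 3 to align 4 for y; y at 12 (size 4, align 4) → ends 16; z at 16 (size 4, align 4) → ends 20; total 20 bytes, alignment 4
layer at 0 (size 8, align 8) → ends 8
pitch at 8 (size 4, align 4) → ends 12
depth at 12 (size 20, align 4) → ends 32
height at 32 (size 4, align 4) → ends 36
format at 36 (size 1, align 1) → ends 37
pad 3 to align 4 for width
width at 40 (size 44, align 4) → ends 84
pad 4 to align 8 for mip_level
mip_level at 88 (size 8, align 8) → ends 96
total 96 bytes, alignment 8
— Packet2 —
layer at 0 (size 8, align 8) → ends 8
format at 8 (size 1, align 1) → ends 9
pad 3 to align 4 for width
width at 12 (size 44, align 4) → ends 56
pitch at 56 (size 4, align 4) → ends 60
pad 4 to align 8 for mip_level
mip_level at 64 (size 8, align 8) → ends 72
depth at 72 (size 20, align 4) → ends 92
height at 92 (size 4, align 4) → ends 96
total 96 bytes, alignment 8
96 − 96 = 0

0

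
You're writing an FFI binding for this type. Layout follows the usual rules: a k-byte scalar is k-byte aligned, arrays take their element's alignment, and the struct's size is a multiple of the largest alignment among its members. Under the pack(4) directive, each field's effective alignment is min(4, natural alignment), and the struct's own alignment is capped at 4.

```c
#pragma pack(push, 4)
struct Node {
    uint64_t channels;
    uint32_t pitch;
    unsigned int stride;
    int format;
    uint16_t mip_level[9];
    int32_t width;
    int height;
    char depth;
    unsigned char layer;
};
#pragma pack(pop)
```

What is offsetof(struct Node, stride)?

12

0..8  channels  (8B, 4-aligned)
8..12  pitch  (4B, 4-aligned)
12..16  stride  (4B, 4-aligned)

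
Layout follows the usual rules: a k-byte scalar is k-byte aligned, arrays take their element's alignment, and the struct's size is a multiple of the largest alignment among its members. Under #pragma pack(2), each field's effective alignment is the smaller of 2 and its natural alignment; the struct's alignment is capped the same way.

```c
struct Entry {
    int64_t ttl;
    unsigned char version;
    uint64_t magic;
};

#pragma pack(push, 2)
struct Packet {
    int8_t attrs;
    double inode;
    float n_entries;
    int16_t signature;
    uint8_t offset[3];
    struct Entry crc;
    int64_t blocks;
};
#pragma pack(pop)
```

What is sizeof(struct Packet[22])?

Entry: ttl at 0 (size 8, align 8) → ends 8; version at 8 (size 1, align 1) → ends 9; pad 7 to align 8 for magic; magic at 16 (size 8, align 8) → ends 24; total 24 bytes, alignment 8
attrs at 0 (size 1, align 1) → ends 1
pad 1 to align 2 for inode
inode at 2 (size 8, align 2) → ends 10
n_entries at 10 (size 4, align 2) → ends 14
signature at 14 (size 2, align 2) → ends 16
offset at 16 (size 3, align 1) → ends 19
pad 1 to align 2 for crc
crc at 20 (size 24, align 2) → ends 44
blocks at 44 (size 8, align 2) → ends 52
total 52 bytes, alignment 2
array of 22: 22 × 52 = 1144

1144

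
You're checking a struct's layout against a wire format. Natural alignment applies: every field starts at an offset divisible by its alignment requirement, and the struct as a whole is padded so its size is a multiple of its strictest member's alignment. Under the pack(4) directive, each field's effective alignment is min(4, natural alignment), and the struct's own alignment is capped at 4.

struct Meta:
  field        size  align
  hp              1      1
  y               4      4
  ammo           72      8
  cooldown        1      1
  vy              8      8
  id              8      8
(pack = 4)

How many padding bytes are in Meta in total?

@0: hp [1B, align 1] → 1
+3 pad (align 4)
@4: y [4B, align 4] → 8
@8: ammo [72B, align 4] → 80
@80: cooldown [1B, align 1] → 81
+3 pad (align 4)
@84: vy [8B, align 4] → 92
@92: id [8B, align 4] → 100
size 100, align 4
data bytes 94, size 100 → padding 6

6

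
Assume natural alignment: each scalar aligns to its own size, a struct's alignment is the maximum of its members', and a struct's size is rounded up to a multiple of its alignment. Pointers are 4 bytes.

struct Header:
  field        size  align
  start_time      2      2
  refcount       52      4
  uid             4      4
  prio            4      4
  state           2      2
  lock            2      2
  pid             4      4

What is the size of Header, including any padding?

72 bytes

0..2  start_time  (2B, 2-aligned)
2..4  -- padding (2B)
4..56  refcount  (52B, 4-aligned)
56..60  uid  (4B, 4-aligned)
60..64  prio  (4B, 4-aligned)
64..66  state  (2B, 2-aligned)
66..68  lock  (2B, 2-aligned)
68..72  pid  (4B, 4-aligned)
sizeof = 72, alignof = 4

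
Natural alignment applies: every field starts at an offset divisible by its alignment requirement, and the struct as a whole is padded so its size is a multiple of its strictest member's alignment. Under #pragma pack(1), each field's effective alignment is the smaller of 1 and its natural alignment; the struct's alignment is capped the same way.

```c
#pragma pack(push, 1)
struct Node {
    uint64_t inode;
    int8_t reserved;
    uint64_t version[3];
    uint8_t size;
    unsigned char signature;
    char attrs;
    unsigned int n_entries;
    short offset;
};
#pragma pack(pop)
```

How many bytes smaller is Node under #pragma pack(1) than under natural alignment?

14

natural layout:
  inode at 0 (size 8, align 8) → ends 8
  reserved at 8 (size 1, align 1) → ends 9
  pad 7 to align 8 for version
  version at 16 (size 24, align 8) → ends 40
  size at 40 (size 1, align 1) → ends 41
  signature at 41 (size 1, align 1) → ends 42
  attrs at 42 (size 1, align 1) → ends 43
  pad 1 to align 4 for n_entries
  n_entries at 44 (size 4, align 4) → ends 48
  offset at 48 (size 2, align 2) → ends 50
  tail pad 6 to reach multiple of 8
  total 56 bytes, alignment 8
packed(1) layout:
  inode at 0 (size 8, align 1) → ends 8
  reserved at 8 (size 1, align 1) → ends 9
  version at 9 (size 24, align 1) → ends 33
  size at 33 (size 1, align 1) → ends 34
  signature at 34 (size 1, align 1) → ends 35
  attrs at 35 (size 1, align 1) → ends 36
  n_entries at 36 (size 4, align 1) → ends 40
  offset at 40 (size 2, align 1) → ends 42
  total 42 bytes, alignment 1
56 − 42 = 14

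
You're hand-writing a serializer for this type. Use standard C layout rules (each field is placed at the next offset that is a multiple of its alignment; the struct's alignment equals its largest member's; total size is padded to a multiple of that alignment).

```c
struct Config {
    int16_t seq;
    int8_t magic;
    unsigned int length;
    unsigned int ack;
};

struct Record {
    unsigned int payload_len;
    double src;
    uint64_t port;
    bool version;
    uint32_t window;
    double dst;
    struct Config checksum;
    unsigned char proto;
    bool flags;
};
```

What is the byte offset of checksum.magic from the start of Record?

Config: 0..2  seq  (2B, 2-aligned); 2..3  magic  (1B, 1-aligned); 3..4  -- padding (1B); 4..8  length  (4B, 4-aligned); 8..12  ack  (4B, 4-aligned); sizeof = 12, alignof = 4
0..4  payload_len  (4B, 4-aligned)
4..8  -- padding (4B)
8..16  src  (8B, 8-aligned)
16..24  port  (8B, 8-aligned)
24..25  version  (1B, 1-aligned)
25..28  -- padding (3B)
28..32  window  (4B, 4-aligned)
32..40  dst  (8B, 8-aligned)
40..52  checksum  (12B, 4-aligned)
within Config: magic at 2
40 + 2 = 42

42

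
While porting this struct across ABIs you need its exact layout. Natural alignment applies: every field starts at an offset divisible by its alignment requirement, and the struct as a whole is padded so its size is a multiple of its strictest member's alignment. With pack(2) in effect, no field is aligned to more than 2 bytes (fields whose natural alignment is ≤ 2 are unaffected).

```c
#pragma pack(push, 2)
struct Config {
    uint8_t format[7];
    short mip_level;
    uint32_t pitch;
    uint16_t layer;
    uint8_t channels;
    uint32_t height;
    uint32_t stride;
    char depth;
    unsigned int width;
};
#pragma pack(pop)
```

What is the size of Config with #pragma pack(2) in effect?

format at 0 (size 7, align 1) → ends 7
pad 1 to align 2 for mip_level
mip_level at 8 (size 2, align 2) → ends 10
pitch at 10 (size 4, align 2) → ends 14
layer at 14 (size 2, align 2) → ends 16
channels at 16 (size 1, align 1) → ends 17
pad 1 to align 2 for height
height at 18 (size 4, align 2) → ends 22
stride at 22 (size 4, align 2) → ends 26
depth at 26 (size 1, align 1) → ends 27
pad 1 to align 2 for width
width at 28 (size 4, align 2) → ends 32
total 32 bytes, alignment 2

32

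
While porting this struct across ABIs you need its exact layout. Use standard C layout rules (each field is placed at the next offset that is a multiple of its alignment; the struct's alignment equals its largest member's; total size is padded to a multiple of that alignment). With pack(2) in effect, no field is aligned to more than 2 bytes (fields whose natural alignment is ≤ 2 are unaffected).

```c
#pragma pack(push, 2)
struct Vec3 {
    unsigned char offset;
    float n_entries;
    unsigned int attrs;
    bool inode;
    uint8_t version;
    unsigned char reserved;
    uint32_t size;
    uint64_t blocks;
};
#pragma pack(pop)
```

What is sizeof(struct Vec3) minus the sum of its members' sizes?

offset at 0 (size 1, align 1) → ends 1
pad 1 to align 2 for n_entries
n_entries at 2 (size 4, align 2) → ends 6
attrs at 6 (size 4, align 2) → ends 10
inode at 10 (size 1, align 1) → ends 11
version at 11 (size 1, align 1) → ends 12
reserved at 12 (size 1, align 1) → ends 13
pad 1 to align 2 for size
size at 14 (size 4, align 2) → ends 18
blocks at 18 (size 8, align 2) → ends 26
total 26 bytes, alignment 2
data bytes 24, size 26 → padding 2

2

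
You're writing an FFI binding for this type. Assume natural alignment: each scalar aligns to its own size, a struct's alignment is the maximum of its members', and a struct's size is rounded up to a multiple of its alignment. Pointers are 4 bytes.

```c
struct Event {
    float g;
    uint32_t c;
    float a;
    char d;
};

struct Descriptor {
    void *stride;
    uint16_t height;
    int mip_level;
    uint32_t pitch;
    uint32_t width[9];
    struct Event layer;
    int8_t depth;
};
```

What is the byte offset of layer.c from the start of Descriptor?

56

Event: @0: g [4B, align 4] → 4; @4: c [4B, align 4] → 8; @8: a [4B, align 4] → 12; @12: d [1B, align 1] → 13; +3 tail pad (align 4); size 16, align 4
@0: stride [4B, align 4] → 4
@4: height [2B, align 2] → 6
+2 pad (align 4)
@8: mip_level [4B, align 4] → 12
@12: pitch [4B, align 4] → 16
@16: width [36B, align 4] → 52
@52: layer [16B, align 4] → 68
within Event: c at 4
52 + 4 = 56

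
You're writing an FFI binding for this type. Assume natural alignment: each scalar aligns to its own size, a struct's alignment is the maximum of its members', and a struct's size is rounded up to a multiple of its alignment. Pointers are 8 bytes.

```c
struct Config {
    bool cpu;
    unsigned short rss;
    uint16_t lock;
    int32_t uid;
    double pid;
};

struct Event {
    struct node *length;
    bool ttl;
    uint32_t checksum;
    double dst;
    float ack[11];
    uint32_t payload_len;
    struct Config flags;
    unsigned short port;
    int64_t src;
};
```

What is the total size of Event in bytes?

Config: cpu at 0 (size 1, align 1) → ends 1; pad 1 to align 2 for rss; rss at 2 (size 2, align 2) → ends 4; lock at 4 (size 2, align 2) → ends 6; pad 2 to align 4 for uid; uid at 8 (size 4, align 4) → ends 12; pad 4 to align 8 for pid; pid at 16 (size 8, align 8) → ends 24; total 24 bytes, alignment 8
length at 0 (size 8, align 8) → ends 8
ttl at 8 (size 1, align 1) → ends 9
pad 3 to align 4 for checksum
checksum at 12 (size 4, align 4) → ends 16
dst at 16 (size 8, align 8) → ends 24
ack at 24 (size 44, align 4) → ends 68
payload_len at 68 (size 4, align 4) → ends 72
flags at 72 (size 24, align 8) → ends 96
port at 96 (size 2, align 2) → ends 98
pad 6 to align 8 for src
src at 104 (size 8, align 8) → ends 112
total 112 bytes, alignment 8

112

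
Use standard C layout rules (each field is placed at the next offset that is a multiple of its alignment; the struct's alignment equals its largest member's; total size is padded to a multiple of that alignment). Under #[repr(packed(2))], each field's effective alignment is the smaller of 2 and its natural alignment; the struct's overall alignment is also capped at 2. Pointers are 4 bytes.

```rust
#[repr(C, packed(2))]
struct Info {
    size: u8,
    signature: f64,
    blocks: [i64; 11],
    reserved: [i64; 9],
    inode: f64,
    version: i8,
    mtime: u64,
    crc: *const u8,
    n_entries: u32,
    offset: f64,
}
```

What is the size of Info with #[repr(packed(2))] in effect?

204

0..1  size  (1B, 1-aligned)
1..2  -- padding (1B)
2..10  signature  (8B, 2-aligned)
10..98  blocks  (88B, 2-aligned)
98..170  reserved  (72B, 2-aligned)
170..178  inode  (8B, 2-aligned)
178..179  version  (1B, 1-aligned)
179..180  -- padding (1B)
180..188  mtime  (8B, 2-aligned)
188..192  crc  (4B, 2-aligned)
192..196  n_entries  (4B, 2-aligned)
196..204  offset  (8B, 2-aligned)
sizeof = 204, alignof = 2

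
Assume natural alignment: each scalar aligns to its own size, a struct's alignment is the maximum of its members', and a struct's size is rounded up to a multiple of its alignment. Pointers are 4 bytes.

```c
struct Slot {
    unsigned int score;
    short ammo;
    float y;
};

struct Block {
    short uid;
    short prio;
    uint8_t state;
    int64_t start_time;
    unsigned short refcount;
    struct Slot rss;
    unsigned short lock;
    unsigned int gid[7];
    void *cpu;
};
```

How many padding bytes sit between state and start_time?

3

Slot: 0..4  score  (4B, 4-aligned); 4..6  ammo  (2B, 2-aligned); 6..8  -- padding (2B); 8..12  y  (4B, 4-aligned); sizeof = 12, alignof = 4
0..2  uid  (2B, 2-aligned)
2..4  prio  (2B, 2-aligned)
4..5  state  (1B, 1-aligned)
5..8  -- padding (3B)
8..16  start_time  (8B, 8-aligned)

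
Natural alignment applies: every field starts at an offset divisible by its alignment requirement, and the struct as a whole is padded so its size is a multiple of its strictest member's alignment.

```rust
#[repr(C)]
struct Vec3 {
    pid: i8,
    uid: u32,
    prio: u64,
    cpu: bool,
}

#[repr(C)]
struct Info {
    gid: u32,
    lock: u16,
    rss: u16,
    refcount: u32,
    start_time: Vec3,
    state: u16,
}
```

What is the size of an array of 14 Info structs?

672

Vec3: 0..1  pid  (1B, 1-aligned); 1..4  -- padding (3B); 4..8  uid  (4B, 4-aligned); 8..16  prio  (8B, 8-aligned); 16..17  cpu  (1B, 1-aligned); 17..24  -- tail padding (7B); sizeof = 24, alignof = 8
0..4  gid  (4B, 4-aligned)
4..6  lock  (2B, 2-aligned)
6..8  rss  (2B, 2-aligned)
8..12  refcount  (4B, 4-aligned)
12..16  -- padding (4B)
16..40  start_time  (24B, 8-aligned)
40..42  state  (2B, 2-aligned)
42..48  -- tail padding (6B)
sizeof = 48, alignof = 8
array of 14: 14 × 48 = 672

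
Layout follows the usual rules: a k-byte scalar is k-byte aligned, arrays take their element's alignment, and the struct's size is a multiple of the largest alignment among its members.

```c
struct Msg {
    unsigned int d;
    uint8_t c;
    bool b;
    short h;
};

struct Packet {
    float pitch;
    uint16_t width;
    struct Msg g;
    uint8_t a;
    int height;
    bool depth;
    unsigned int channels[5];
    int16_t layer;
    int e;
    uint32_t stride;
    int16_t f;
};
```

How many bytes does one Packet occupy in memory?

64

Msg: d at 0 (size 4, align 4) → ends 4; c at 4 (size 1, align 1) → ends 5; b at 5 (size 1, align 1) → ends 6; h at 6 (size 2, align 2) → ends 8; total 8 bytes, alignment 4
pitch at 0 (size 4, align 4) → ends 4
width at 4 (size 2, align 2) → ends 6
pad 2 to align 4 for g
g at 8 (size 8, align 4) → ends 16
a at 16 (size 1, align 1) → ends 17
pad 3 to align 4 for height
height at 20 (size 4, align 4) → ends 24
depth at 24 (size 1, align 1) → ends 25
pad 3 to align 4 for channels
channels at 28 (size 20, align 4) → ends 48
layer at 48 (size 2, align 2) → ends 50
pad 2 to align 4 for e
e at 52 (size 4, align 4) → ends 56
stride at 56 (size 4, align 4) → ends 60
f at 60 (size 2, align 2) → ends 62
tail pad 2 to reach multiple of 4
total 64 bytes, alignment 4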